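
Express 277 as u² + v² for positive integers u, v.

We need to find integers u, v > 0 such that u² + v² = 277.
Trying u = 9: v² = 277 - 9² = 277 - 81 = 196
v = 14
Check: 9² + 14² = 81 + 196 = 277 ✓

277 = 9² + 14²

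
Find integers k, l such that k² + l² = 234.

We need to find integers k, l > 0 such that k² + l² = 234.
Trying k = 3: l² = 234 - 3² = 234 - 9 = 225
l = 15
Check: 3² + 15² = 9 + 225 = 234 ✓

234 = 3² + 15²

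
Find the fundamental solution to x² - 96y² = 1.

We seek the smallest positive integers (x, y) with x² - 96y² = 1, i.e., x² = 96y² + 1.
Try successive y values:
y = 1: x² = 96·1² + 1 = 97, not a perfect square
y = 2: x² = 96·2² + 1 = 385, not a perfect square
y = 3: x² = 96·3² + 1 = 865, not a perfect square
... continuing the search (or via continued fractions) ...
y = 5: x² = 96·5² + 1 = 2401, x = 49 ✓

Verify: 49² - 96·5² = 2401 - 2400 = 1 ✓

x = 49, y = 5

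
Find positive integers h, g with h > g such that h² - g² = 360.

Factor: h² - g² = (h+g)(h-g) = 360.
We need two factors of 360 with the same parity.
Use h+g = 180 and h-g = 2 (product 180·2 = 360).
Adding: 2h = 182, so h = 91.
Subtracting: 2g = 178, so g = 89.
Check: 91² - 89² = 8281 - 7921 = 360 ✓

h = 91, g = 89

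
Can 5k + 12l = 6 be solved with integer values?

Step 1: Compute gcd(5, 12).
gcd(5, 12) = 1

Step 2: Check divisibility.
Does 1 divide 6? 6 = 1 x 6, so yes.

By the theorem on linear Diophantine equations, 5k + 12l = 6 has integer solutions if and only if gcd(5, 12) divides 6. Since 1 | 6, solutions exist.

Yes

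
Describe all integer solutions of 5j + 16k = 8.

Step 1: Compute gcd(5, 16) = 1.
Since 1 divides 8, solutions exist.

Step 2: Find a particular solution using extended Euclidean algorithm.
We get j₀ = -24, k₀ = 8.
Check: 5*-24 + 16*8 = 8 = 8 ✓

Step 3: Write the general solution.
j = -24 + (16/1)t = -24 + 16t
k = 8 - (5/1)t = 8 - 5t
for any integer t.

j = -24 + 16t, k = 8 - 5t for integer t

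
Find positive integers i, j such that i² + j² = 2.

Search for i with 2 - i² a perfect square.
i = 1: 2 - 1² = 2 - 1 = 1 = 1² ✓
So i = 1, j = 1.

i = 1, j = 1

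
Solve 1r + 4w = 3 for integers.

Step 1: Check solvability.
gcd(1, 4) = 1
Since 1 divides 3, solutions exist.

Step 2: Apply extended Euclidean algorithm to find gcd.
We find integers such that 1*x0 + 4*y0 = 1

Step 3: Scale the particular solution.
Multiply by 3/1 = 3:
r = 3, w = 0

Step 4: Verify.
1*(3) + 4*(0) = 3 = 3 ✓

r = 3, w = 0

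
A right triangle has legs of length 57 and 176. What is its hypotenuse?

c² = a² + b² = 57² + 176² = 3249 + 30976 = 34225
c = 185

185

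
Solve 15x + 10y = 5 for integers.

Step 1: Check solvability.
gcd(15, 10) = 5
Since 5 divides 5, solutions exist.

Step 2: Apply extended Euclidean algorithm to find gcd.
We find integers such that 15*x0 + 10*y0 = 5

Step 3: Scale the particular solution.
Multiply by 5/5 = 1:
x = 1, y = -1

Step 4: Verify.
15*(1) + 10*(-1) = 5 = 5 ✓

x = 1, y = -1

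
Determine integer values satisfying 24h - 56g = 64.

Step 1: Check solvability.
gcd(24, 56) = 8
Since 8 divides 64, solutions exist.

Step 2: Apply extended Euclidean algorithm to find gcd.
We find integers such that 24*x0 + 56*y0 = 8

Step 3: Scale the particular solution.
Multiply by 64/8 = 8:
h = -16, g = -8

Step 4: Verify.
24*(-16) - 56*(-8) = 64 = 64 ✓

h = -16, g = -8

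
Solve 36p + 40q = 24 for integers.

Step 1: Check solvability.
gcd(36, 40) = 4
Since 4 divides 24, solutions exist.

Step 2: Apply extended Euclidean algorithm to find gcd.
We find integers such that 36*x0 + 40*y0 = 4

Step 3: Scale the particular solution.
Multiply by 24/4 = 6:
p = -6, q = 6

Step 4: Verify.
36*(-6) + 40*(6) = 24 = 24 ✓

p = -6, q = 6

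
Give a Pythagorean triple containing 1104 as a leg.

We need the other leg and hypotenuse such that 1104² + x² = c².
Take x = 47, c = 1105: 1104² + 47² = 1218816 + 2209 = 1221025 = 1105² ✓
Triple: (47, 1104, 1105)

(47, 1104, 1105)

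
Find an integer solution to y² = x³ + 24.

Try small integer x values and check whether x³ + 24 is a perfect square.
x = -2: x³ + 24 = -2³ + 24 = -8 + 24 = 16
Is 16 a perfect square? 4² = 16 ✓
So (x, y) = (-2, 4) is a solution.

x = -2, y = 4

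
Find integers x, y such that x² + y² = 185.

We need to find integers x, y > 0 such that x² + y² = 185.
Trying x = 4: y² = 185 - 4² = 185 - 16 = 169
y = 13
Check: 4² + 13² = 16 + 169 = 185 ✓

185 = 4² + 13²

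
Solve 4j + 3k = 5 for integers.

Step 1: Check solvability.
gcd(4, 3) = 1
Since 1 divides 5, solutions exist.

Step 2: Apply extended Euclidean algorithm to find gcd.
We find integers such that 4*x0 + 3*y0 = 1

Step 3: Scale the particular solution.
Multiply by 5/1 = 5:
j = 5, k = -5

Step 4: Verify.
4*(5) + 3*(-5) = 5 = 5 ✓

j = 5, k = -5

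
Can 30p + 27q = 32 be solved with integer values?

Step 1: Compute gcd(30, 27).
gcd(30, 27) = 3

Step 2: Check divisibility.
Does 3 divide 32? 32 = 3 x 10 + 2, so no.

By the theorem on linear Diophantine equations, 30p + 27q = 32 has integer solutions if and only if gcd(30, 27) divides 32. Since 3 does not divide 32, no solutions exist.

No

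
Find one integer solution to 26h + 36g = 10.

Step 1: Check solvability.
gcd(26, 36) = 2
Since 2 divides 10, solutions exist.

Step 2: Apply extended Euclidean algorithm to find gcd.
We find integers such that 26*x0 + 36*y0 = 2

Step 3: Scale the particular solution.
Multiply by 10/2 = 5:
h = 35, g = -25

Step 4: Verify.
26*(35) + 36*(-25) = 10 = 10 ✓

h = 35, g = -25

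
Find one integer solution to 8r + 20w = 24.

Step 1: Check solvability.
gcd(8, 20) = 4
Since 4 divides 24, solutions exist.

Step 2: Apply extended Euclidean algorithm to find gcd.
We find integers such that 8*x0 + 20*y0 = 4

Step 3: Scale the particular solution.
Multiply by 24/4 = 6:
r = -12, w = 6

Step 4: Verify.
8*(-12) + 20*(6) = 24 = 24 ✓

r = -12, w = 6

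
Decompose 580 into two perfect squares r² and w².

We need to find integers r, w > 0 such that r² + w² = 580.
Trying r = 2: w² = 580 - 2² = 580 - 4 = 576
w = 24
Check: 2² + 24² = 4 + 576 = 580 ✓

580 = 2² + 24²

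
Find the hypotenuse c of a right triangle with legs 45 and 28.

c² = a² + b² = 45² + 28² = 2025 + 784 = 2809
c = 53

53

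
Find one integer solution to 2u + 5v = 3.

Step 1: Check solvability.
gcd(2, 5) = 1
Since 1 divides 3, solutions exist.

Step 2: Apply extended Euclidean algorithm to find gcd.
We find integers such that 2*x0 + 5*y0 = 1

Step 3: Scale the particular solution.
Multiply by 3/1 = 3:
u = -6, v = 3

Step 4: Verify.
2*(-6) + 5*(3) = 3 = 3 ✓

u = -6, v = 3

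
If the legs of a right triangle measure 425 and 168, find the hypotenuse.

c² = a² + b² = 425² + 168² = 180625 + 28224 = 208849
c = 457

457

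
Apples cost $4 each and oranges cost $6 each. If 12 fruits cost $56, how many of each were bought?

Let a = apples, o = oranges.
a + o = 12
4a + 6o = 56
Substitute o = 12 - a:
4a + 6(12 - a) = 56
(4 - 6)a = 56 - 72
-2a = -16
a = 8, o = 12 - 8 = 4

Apples: 8, Oranges: 4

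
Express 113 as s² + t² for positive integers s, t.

We need to find integers s, t > 0 such that s² + t² = 113.
Trying s = 7: t² = 113 - 7² = 113 - 49 = 64
t = 8
Check: 7² + 8² = 49 + 64 = 113 ✓

113 = 7² + 8²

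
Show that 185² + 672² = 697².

Compute a² + b² = 185² + 672² = 34225 + 451584 = 485809
Compute c² = 697² = 485809
Since 485809 = 485809, confirmed.

Yes, it is a Pythagorean triple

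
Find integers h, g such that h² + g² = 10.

We need to find integers h, g > 0 such that h² + g² = 10.
Trying h = 1: g² = 10 - 1² = 10 - 1 = 9
g = 3
Check: 1² + 3² = 1 + 9 = 10 ✓

10 = 1² + 3²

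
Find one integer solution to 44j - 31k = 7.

Step 1: Check solvability.
gcd(44, 31) = 1
Since 1 divides 7, solutions exist.

Step 2: Apply extended Euclidean algorithm to find gcd.
We find integers such that 44*x0 + 31*y0 = 1

Step 3: Scale the particular solution.
Multiply by 7/1 = 7:
j = 84, k = 119

Step 4: Verify.
44*(84) - 31*(119) = 7 = 7 ✓

j = 84, k = 119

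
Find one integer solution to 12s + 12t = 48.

Step 1: Check solvability.
gcd(12, 12) = 12
Since 12 divides 48, solutions exist.

Step 2: Apply extended Euclidean algorithm to find gcd.
We find integers such that 12*x0 + 12*y0 = 12

Step 3: Scale the particular solution.
Multiply by 48/12 = 4:
s = 0, t = 4

Step 4: Verify.
12*(0) + 12*(4) = 48 = 48 ✓

s = 0, t = 4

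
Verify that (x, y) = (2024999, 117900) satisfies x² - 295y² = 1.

Compute x² = 2024999² = 4100620950001
Compute 295y² = 295·117900² = 295·13900410000 = 4100620950000
x² - 295y² = 4100620950001 - 4100620950000 = 1
Since this equals 1, (2024999, 117900) is a solution.

Yes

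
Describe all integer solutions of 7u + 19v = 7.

Step 1: Compute gcd(7, 19) = 1.
Since 1 divides 7, solutions exist.

Step 2: Find a particular solution using extended Euclidean algorithm.
We get u₀ = -56, v₀ = 21.
Check: 7*-56 + 19*21 = 7 = 7 ✓

Step 3: Write the general solution.
u = -56 + (19/1)t = -56 + 19t
v = 21 - (7/1)t = 21 - 7t
for any integer t.

u = -56 + 19t, v = 21 - 7t for integer t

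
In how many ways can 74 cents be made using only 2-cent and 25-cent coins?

We need non-negative integers (x, y) with 2x + 25y = 74.
For each x from 0 to 37, check if (74 - 2x) is a non-negative multiple of 25.
Solutions (x, y): (12,2), (37,0)
Count: 2

2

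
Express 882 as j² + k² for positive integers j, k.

We need to find integers j, k > 0 such that j² + k² = 882.
Trying j = 21: k² = 882 - 21² = 882 - 441 = 441
k = 21
Check: 21² + 21² = 441 + 441 = 882 ✓

882 = 21² + 21²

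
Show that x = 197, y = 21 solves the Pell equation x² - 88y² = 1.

Compute x² = 197² = 38809
Compute 88y² = 88·21² = 88·441 = 38808
x² - 88y² = 38809 - 38808 = 1
Since this equals 1, (197, 21) is a solution.

Yes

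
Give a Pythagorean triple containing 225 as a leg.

We need the other leg and hypotenuse such that 225² + x² = c².
Take x = 272, c = 353: 225² + 272² = 50625 + 73984 = 124609 = 353² ✓
Triple: (225, 272, 353)

(225, 272, 353)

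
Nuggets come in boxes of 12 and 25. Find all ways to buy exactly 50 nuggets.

We need non-negative integers (x, y) with 12x + 25y = 50.
For each x in 0..4, check if 50 - 12x is a non-negative multiple of 25.
x = 0: 25y = 50, y = 2 ✓

(0 boxes of 12, 2 boxes of 25)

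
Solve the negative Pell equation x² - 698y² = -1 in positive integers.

We need x² = 698y² - 1. Try successive y:
y = 1: x² = 698·1² - 1 = 697, not a perfect square
y = 2: x² = 698·2² - 1 = 2791, not a perfect square
y = 3: x² = 698·3² - 1 = 6281, not a perfect square
...
y = 193: x² = 698·193² - 1 = 25999801 = 5099² ✓
Check: 5099² - 698·193² = 25999801 - 25999802 = -1 ✓

x = 5099, y = 193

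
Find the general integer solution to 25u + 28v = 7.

Step 1: Compute gcd(25, 28) = 1.
Since 1 divides 7, solutions exist.

Step 2: Find a particular solution using extended Euclidean algorithm.
We get u₀ = 63, v₀ = -56.
Check: 25*63 + 28*-56 = 7 = 7 ✓

Step 3: Write the general solution.
u = 63 + (28/1)t = 63 + 28t
v = -56 - (25/1)t = -56 - 25t
for any integer t.

u = 63 + 28t, v = -56 - 25t for integer t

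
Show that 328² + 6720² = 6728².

Compute a² + b² = 328² + 6720² = 107584 + 45158400 = 45265984
Compute c² = 6728² = 45265984
Since 45265984 = 45265984, confirmed.

Yes, it is a Pythagorean triple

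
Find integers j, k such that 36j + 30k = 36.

Step 1: Check solvability.
gcd(36, 30) = 6
Since 6 divides 36, solutions exist.

Step 2: Apply extended Euclidean algorithm to find gcd.
We find integers such that 36*x0 + 30*y0 = 6

Step 3: Scale the particular solution.
Multiply by 36/6 = 6:
j = 6, k = -6

Step 4: Verify.
36*(6) + 30*(-6) = 36 = 36 ✓

j = 6, k = -6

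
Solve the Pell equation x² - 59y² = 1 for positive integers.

We seek the smallest positive integers (x, y) with x² - 59y² = 1, i.e., x² = 59y² + 1.
Try successive y values:
y = 1: x² = 59·1² + 1 = 60, not a perfect square
y = 2: x² = 59·2² + 1 = 237, not a perfect square
y = 3: x² = 59·3² + 1 = 532, not a perfect square
... continuing the search (or via continued fractions) ...
y = 69: x² = 59·69² + 1 = 280900, x = 530 ✓

Verify: 530² - 59·69² = 280900 - 280899 = 1 ✓

x = 530, y = 69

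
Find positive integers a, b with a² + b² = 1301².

We need a² + b² = 1301² = 1692601.
Trying: 51² + 1300² = 2601 + 1690000 = 1692601 ✓

(51, 1300, 1301)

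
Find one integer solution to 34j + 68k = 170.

Step 1: Check solvability.
gcd(34, 68) = 34
Since 34 divides 170, solutions exist.

Step 2: Apply extended Euclidean algorithm to find gcd.
We find integers such that 34*x0 + 68*y0 = 34

Step 3: Scale the particular solution.
Multiply by 170/34 = 5:
j = 5, k = 0

Step 4: Verify.
34*(5) + 68*(0) = 170 = 170 ✓

j = 5, k = 0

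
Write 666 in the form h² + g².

We need to find integers h, g > 0 such that h² + g² = 666.
Trying h = 15: g² = 666 - 15² = 666 - 225 = 441
g = 21
Check: 15² + 21² = 225 + 441 = 666 ✓

666 = 15² + 21²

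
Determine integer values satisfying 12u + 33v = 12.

Step 1: Check solvability.
gcd(12, 33) = 3
Since 3 divides 12, solutions exist.

Step 2: Apply extended Euclidean algorithm to find gcd.
We find integers such that 12*x0 + 33*y0 = 3

Step 3: Scale the particular solution.
Multiply by 12/3 = 4:
u = 12, v = -4

Step 4: Verify.
12*(12) + 33*(-4) = 12 = 12 ✓

u = 12, v = -4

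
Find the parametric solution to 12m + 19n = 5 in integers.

Step 1: Compute gcd(12, 19) = 1.
Since 1 divides 5, solutions exist.

Step 2: Find a particular solution using extended Euclidean algorithm.
We get m₀ = 40, n₀ = -25.
Check: 12*40 + 19*-25 = 5 = 5 ✓

Step 3: Write the general solution.
m = 40 + (19/1)t = 40 + 19t
n = -25 - (12/1)t = -25 - 12t
for any integer t.

m = 40 + 19t, n = -25 - 12t for integer t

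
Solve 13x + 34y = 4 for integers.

Step 1: Check solvability.
gcd(13, 34) = 1
Since 1 divides 4, solutions exist.

Step 2: Apply extended Euclidean algorithm to find gcd.
We find integers such that 13*x0 + 34*y0 = 1

Step 3: Scale the particular solution.
Multiply by 4/1 = 4:
x = -52, y = 20

Step 4: Verify.
13*(-52) + 34*(20) = 4 = 4 ✓

x = -52, y = 20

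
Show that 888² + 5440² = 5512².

Compute a² + b² = 888² + 5440² = 788544 + 29593600 = 30382144
Compute c² = 5512² = 30382144
Since 30382144 = 30382144, confirmed.

Yes, it is a Pythagorean triple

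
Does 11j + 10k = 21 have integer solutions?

Step 1: Compute gcd(11, 10).
gcd(11, 10) = 1

Step 2: Check divisibility.
Does 1 divide 21? 21 = 1 x 21, so yes.

By the theorem on linear Diophantine equations, 11j + 10k = 21 has integer solutions if and only if gcd(11, 10) divides 21. Since 1 | 21, solutions exist.

Yes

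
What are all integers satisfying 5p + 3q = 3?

Step 1: Compute gcd(5, 3) = 1.
Since 1 divides 3, solutions exist.

Step 2: Find a particular solution using extended Euclidean algorithm.
We get p₀ = -3, q₀ = 6.
Check: 5*-3 + 3*6 = 3 = 3 ✓

Step 3: Write the general solution.
p = -3 + (3/1)t = -3 + 3t
q = 6 - (5/1)t = 6 - 5t
for any integer t.

p = -3 + 3t, q = 6 - 5t for integer t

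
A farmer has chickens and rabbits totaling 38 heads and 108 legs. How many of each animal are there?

Let c = chickens, r = rabbits.
Heads: c + r = 38
Legs: 2c + 4r = 108
From the first equation, c = 38 - r. Substitute:
2(38 - r) + 4r = 108
76 + 2r = 108
r = (108 - 76)/2 = 16
c = 38 - 16 = 22

Chickens: 22, Rabbits: 16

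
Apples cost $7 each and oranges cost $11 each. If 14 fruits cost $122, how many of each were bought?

Let a = apples, o = oranges.
a + o = 14
7a + 11o = 122
Substitute o = 14 - a:
7a + 11(14 - a) = 122
(7 - 11)a = 122 - 154
-4a = -32
a = 8, o = 14 - 8 = 6

Apples: 8, Oranges: 6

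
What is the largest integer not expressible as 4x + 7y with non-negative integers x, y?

For two coprime denominations a and b, the Frobenius number (largest value not representable as a non-negative combination) is ab - a - b.
Here gcd(4, 7) = 1, so they are coprime.
F(4, 7) = 4·7 - 4 - 7 = 28 - 11 = 17

17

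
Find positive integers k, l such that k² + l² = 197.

Search for k with 197 - k² a perfect square.
k = 1: 197 - 1² = 197 - 1 = 196 = 14² ✓
So k = 1, l = 14.

k = 1, l = 14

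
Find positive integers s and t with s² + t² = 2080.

We need to find integers s, t > 0 such that s² + t² = 2080.
Trying s = 12: t² = 2080 - 12² = 2080 - 144 = 1936
t = 44
Check: 12² + 44² = 144 + 1936 = 2080 ✓

2080 = 12² + 44²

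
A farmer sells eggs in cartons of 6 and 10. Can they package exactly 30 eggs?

We need non-negative a, b with 6a + 10b = 30.
gcd(6, 10) = 2 divides 30.
Try a = 0: 10b = 30 - 0 = 30, so b = 3.
One way: 0 cartons of 6 and 3 cartons of 10.

Yes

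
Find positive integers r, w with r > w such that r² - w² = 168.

Factor: r² - w² = (r+w)(r-w) = 168.
We need two factors of 168 with the same parity.
Use r+w = 84 and r-w = 2 (product 84·2 = 168).
Adding: 2r = 86, so r = 43.
Subtracting: 2w = 82, so w = 41.
Check: 43² - 41² = 1849 - 1681 = 168 ✓

r = 43, w = 41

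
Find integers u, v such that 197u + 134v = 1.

Step 1: Check solvability.
gcd(197, 134) = 1
Since 1 divides 1, solutions exist.

Step 2: Apply extended Euclidean algorithm to find gcd.
We find integers such that 197*x0 + 134*y0 = 1

Step 3: Scale the particular solution.
Multiply by 1/1 = 1:
u = -17, v = 25

Step 4: Verify.
197*(-17) + 134*(25) = 1 = 1 ✓

u = -17, v = 25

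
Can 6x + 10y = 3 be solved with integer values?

Step 1: Compute gcd(6, 10).
gcd(6, 10) = 2

Step 2: Check divisibility.
Does 2 divide 3? 3 = 2 x 1 + 1, so no.

By the theorem on linear Diophantine equations, 6x + 10y = 3 has integer solutions if and only if gcd(6, 10) divides 3. Since 2 does not divide 3, no solutions exist.

No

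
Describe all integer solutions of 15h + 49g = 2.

Step 1: Compute gcd(15, 49) = 1.
Since 1 divides 2, solutions exist.

Step 2: Find a particular solution using extended Euclidean algorithm.
We get h₀ = -26, g₀ = 8.
Check: 15*-26 + 49*8 = 2 = 2 ✓

Step 3: Write the general solution.
h = -26 + (49/1)t = -26 + 49t
g = 8 - (15/1)t = 8 - 15t
for any integer t.

h = -26 + 49t, g = 8 - 15t for integer t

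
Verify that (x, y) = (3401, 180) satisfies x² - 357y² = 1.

Compute x² = 3401² = 11566801
Compute 357y² = 357·180² = 357·32400 = 11566800
x² - 357y² = 11566801 - 11566800 = 1
Since this equals 1, (3401, 180) is a solution.

Yes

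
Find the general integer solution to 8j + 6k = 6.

Step 1: Compute gcd(8, 6) = 2.
Since 2 divides 6, solutions exist.

Step 2: Find a particular solution using extended Euclidean algorithm.
We get j₀ = 3, k₀ = -3.
Check: 8*3 + 6*-3 = 6 = 6 ✓

Step 3: Write the general solution.
j = 3 + (6/2)t = 3 + 3t
k = -3 - (8/2)t = -3 - 4t
for any integer t.

j = 3 + 3t, k = -3 - 4t for integer t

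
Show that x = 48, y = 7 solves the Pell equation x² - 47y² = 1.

Compute x² = 48² = 2304
Compute 47y² = 47·7² = 47·49 = 2303
x² - 47y² = 2304 - 2303 = 1
Since this equals 1, (48, 7) is a solution.

Yes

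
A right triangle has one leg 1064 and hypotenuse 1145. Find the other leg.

a² = c² - b² = 1311025 - 1132096 = 178929
a = 423

423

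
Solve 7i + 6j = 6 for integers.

Step 1: Check solvability.
gcd(7, 6) = 1
Since 1 divides 6, solutions exist.

Step 2: Apply extended Euclidean algorithm to find gcd.
We find integers such that 7*x0 + 6*y0 = 1

Step 3: Scale the particular solution.
Multiply by 6/1 = 6:
i = 6, j = -6

Step 4: Verify.
7*(6) + 6*(-6) = 6 = 6 ✓

i = 6, j = -6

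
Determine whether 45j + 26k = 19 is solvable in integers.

Step 1: Compute gcd(45, 26).
gcd(45, 26) = 1

Step 2: Check divisibility.
Does 1 divide 19? 19 = 1 x 19, so yes.

By the theorem on linear Diophantine equations, 45j + 26k = 19 has integer solutions if and only if gcd(45, 26) divides 19. Since 1 | 19, solutions exist.

Yes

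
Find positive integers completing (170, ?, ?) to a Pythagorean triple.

We need the other leg and hypotenuse such that 170² + x² = c².
Take x = 264, c = 314: 170² + 264² = 28900 + 69696 = 98596 = 314² ✓
Triple: (170, 264, 314)

(170, 264, 314)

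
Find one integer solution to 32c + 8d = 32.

Step 1: Check solvability.
gcd(32, 8) = 8
Since 8 divides 32, solutions exist.

Step 2: Apply extended Euclidean algorithm to find gcd.
We find integers such that 32*x0 + 8*y0 = 8

Step 3: Scale the particular solution.
Multiply by 32/8 = 4:
c = 0, d = 4

Step 4: Verify.
32*(0) + 8*(4) = 32 = 32 ✓

c = 0, d = 4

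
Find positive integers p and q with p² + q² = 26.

We need to find integers p, q > 0 such that p² + q² = 26.
Trying p = 1: q² = 26 - 1² = 26 - 1 = 25
q = 5
Check: 1² + 5² = 1 + 25 = 26 ✓

26 = 1² + 5²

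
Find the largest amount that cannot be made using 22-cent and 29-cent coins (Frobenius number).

For two coprime denominations a and b, the Frobenius number (largest value not representable as a non-negative combination) is ab - a - b.
Here gcd(22, 29) = 1, so they are coprime.
F(22, 29) = 22·29 - 22 - 29 = 638 - 51 = 587

587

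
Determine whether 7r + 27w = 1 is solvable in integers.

Step 1: Compute gcd(7, 27).
gcd(7, 27) = 1

Step 2: Check divisibility.
Does 1 divide 1? 1 = 1 x 1, so yes.

By the theorem on linear Diophantine equations, 7r + 27w = 1 has integer solutions if and only if gcd(7, 27) divides 1. Since 1 | 1, solutions exist.

Yes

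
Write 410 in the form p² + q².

We need to find integers p, q > 0 such that p² + q² = 410.
Trying p = 7: q² = 410 - 7² = 410 - 49 = 361
q = 19
Check: 7² + 19² = 49 + 361 = 410 ✓

410 = 7² + 19²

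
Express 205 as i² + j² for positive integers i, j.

We need to find integers i, j > 0 such that i² + j² = 205.
Trying i = 3: j² = 205 - 3² = 205 - 9 = 196
j = 14
Check: 3² + 14² = 9 + 196 = 205 ✓

205 = 3² + 14²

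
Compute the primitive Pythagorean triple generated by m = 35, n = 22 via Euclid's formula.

a = m² - n² = 1225 - 484 = 741
b = 2mn = 2·35·22 = 1540
c = m² + n² = 1225 + 484 = 1709
Verify: 741² + 1540² = 549081 + 2371600 = 2920681 = 1709² ✓

(741, 1540, 1709)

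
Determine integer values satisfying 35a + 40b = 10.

Step 1: Check solvability.
gcd(35, 40) = 5
Since 5 divides 10, solutions exist.

Step 2: Apply extended Euclidean algorithm to find gcd.
We find integers such that 35*x0 + 40*y0 = 5

Step 3: Scale the particular solution.
Multiply by 10/5 = 2:
a = -2, b = 2

Step 4: Verify.
35*(-2) + 40*(2) = 10 = 10 ✓

a = -2, b = 2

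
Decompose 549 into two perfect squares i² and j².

We need to find integers i, j > 0 such that i² + j² = 549.
Trying i = 15: j² = 549 - 15² = 549 - 225 = 324
j = 18
Check: 15² + 18² = 225 + 324 = 549 ✓

549 = 15² + 18²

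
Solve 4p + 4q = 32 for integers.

Step 1: Check solvability.
gcd(4, 4) = 4
Since 4 divides 32, solutions exist.

Step 2: Apply extended Euclidean algorithm to find gcd.
We find integers such that 4*x0 + 4*y0 = 4

Step 3: Scale the particular solution.
Multiply by 32/4 = 8:
p = 0, q = 8

Step 4: Verify.
4*(0) + 4*(8) = 32 = 32 ✓

p = 0, q = 8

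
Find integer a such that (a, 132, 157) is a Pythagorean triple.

a² = c² - b² = 157² - 132² = 24649 - 17424 = 7225
a = sqrt(7225) = 85

85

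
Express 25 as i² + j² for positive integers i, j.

We need to find integers i, j > 0 such that i² + j² = 25.
Trying i = 3: j² = 25 - 3² = 25 - 9 = 16
j = 4
Check: 3² + 4² = 9 + 16 = 25 ✓

25 = 3² + 4²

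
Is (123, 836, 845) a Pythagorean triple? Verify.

Compute a² + b² = 123² + 836² = 15129 + 698896 = 714025
Compute c² = 845² = 714025
Since 714025 = 714025, confirmed.

Yes, it is a Pythagorean triple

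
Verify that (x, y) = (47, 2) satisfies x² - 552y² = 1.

Compute x² = 47² = 2209
Compute 552y² = 552·2² = 552·4 = 2208
x² - 552y² = 2209 - 2208 = 1
Since this equals 1, (47, 2) is a solution.

Yes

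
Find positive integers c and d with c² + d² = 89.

We need to find integers c, d > 0 such that c² + d² = 89.
Trying c = 5: d² = 89 - 5² = 89 - 25 = 64
d = 8
Check: 5² + 8² = 25 + 64 = 89 ✓

89 = 5² + 8²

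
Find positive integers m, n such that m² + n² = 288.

Search for m with 288 - m² a perfect square.
m = 12: 288 - 12² = 288 - 144 = 144 = 12² ✓
So m = 12, n = 12.

m = 12, n = 12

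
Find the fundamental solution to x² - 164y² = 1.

We seek the smallest positive integers (x, y) with x² - 164y² = 1, i.e., x² = 164y² + 1.
Try successive y values:
y = 1: x² = 164·1² + 1 = 165, not a perfect square
y = 2: x² = 164·2² + 1 = 657, not a perfect square
y = 3: x² = 164·3² + 1 = 1477, not a perfect square
... continuing the search (or via continued fractions) ...
y = 160: x² = 164·160² + 1 = 4198401, x = 2049 ✓

Verify: 2049² - 164·160² = 4198401 - 4198400 = 1 ✓

x = 2049, y = 160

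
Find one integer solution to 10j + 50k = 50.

Step 1: Check solvability.
gcd(10, 50) = 10
Since 10 divides 50, solutions exist.

Step 2: Apply extended Euclidean algorithm to find gcd.
We find integers such that 10*x0 + 50*y0 = 10

Step 3: Scale the particular solution.
Multiply by 50/10 = 5:
j = 5, k = 0

Step 4: Verify.
10*(5) + 50*(0) = 50 = 50 ✓

j = 5, k = 0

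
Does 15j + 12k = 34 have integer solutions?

Step 1: Compute gcd(15, 12).
gcd(15, 12) = 3

Step 2: Check divisibility.
Does 3 divide 34? 34 = 3 x 11 + 1, so no.

By the theorem on linear Diophantine equations, 15j + 12k = 34 has integer solutions if and only if gcd(15, 12) divides 34. Since 3 does not divide 34, no solutions exist.

No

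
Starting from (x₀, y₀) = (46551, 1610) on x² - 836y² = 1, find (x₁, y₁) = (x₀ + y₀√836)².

Solutions to x² - Dy² = 1 are generated by powers of (x₀ + y₀√D).
The next solution satisfies x₁ + y₁√836 = (x₀ + y₀√836)², giving:
x₁ = x₀² + 836y₀² = 46551² + 836·1610² = 2166995601 + 2166995600 = 4333991201
y₁ = 2x₀y₀ = 2·46551·1610 = 149894220

Verify: 4333991201² - 836·149894220² = 18783479730345422401 - 18783479730345422400 = 1 ✓

x = 4333991201, y = 149894220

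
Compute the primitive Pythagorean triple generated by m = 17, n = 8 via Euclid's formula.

a = m² - n² = 289 - 64 = 225
b = 2mn = 2·17·8 = 272
c = m² + n² = 289 + 64 = 353
Verify: 225² + 272² = 50625 + 73984 = 124609 = 353² ✓

(225, 272, 353)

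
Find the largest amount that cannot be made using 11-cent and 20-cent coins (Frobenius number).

For two coprime denominations a and b, the Frobenius number (largest value not representable as a non-negative combination) is ab - a - b.
Here gcd(11, 20) = 1, so they are coprime.
F(11, 20) = 11·20 - 11 - 20 = 220 - 31 = 189

189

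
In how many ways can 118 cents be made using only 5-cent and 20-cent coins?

We need non-negative integers (x, y) with 5x + 20y = 118.
For each x from 0 to 23, check if (118 - 5x) is a non-negative multiple of 20.
Solutions (x, y): none
Count: 0

0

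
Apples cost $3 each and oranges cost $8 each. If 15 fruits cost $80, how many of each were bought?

Let a = apples, o = oranges.
a + o = 15
3a + 8o = 80
Substitute o = 15 - a:
3a + 8(15 - a) = 80
(3 - 8)a = 80 - 120
-5a = -40
a = 8, o = 15 - 8 = 7

Apples: 8, Oranges: 7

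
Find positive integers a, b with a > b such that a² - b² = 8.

Factor: a² - b² = (a+b)(a-b) = 8.
We need two factors of 8 with the same parity.
Use a+b = 4 and a-b = 2 (product 4·2 = 8).
Adding: 2a = 6, so a = 3.
Subtracting: 2b = 2, so b = 1.
Check: 3² - 1² = 9 - 1 = 8 ✓

a = 3, b = 1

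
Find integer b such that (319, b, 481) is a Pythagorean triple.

b² = c² - a² = 481² - 319² = 231361 - 101761 = 129600
b = sqrt(129600) = 360

360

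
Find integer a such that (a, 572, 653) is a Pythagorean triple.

a² = c² - b² = 653² - 572² = 426409 - 327184 = 99225
a = sqrt(99225) = 315

315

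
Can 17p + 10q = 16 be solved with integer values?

Step 1: Compute gcd(17, 10).
gcd(17, 10) = 1

Step 2: Check divisibility.
Does 1 divide 16? 16 = 1 x 16, so yes.

By the theorem on linear Diophantine equations, 17p + 10q = 16 has integer solutions if and only if gcd(17, 10) divides 16. Since 1 | 16, solutions exist.

Yes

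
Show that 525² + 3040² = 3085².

Compute a² + b² = 525² + 3040² = 275625 + 9241600 = 9517225
Compute c² = 3085² = 9517225
Since 9517225 = 9517225, confirmed.

Yes, it is a Pythagorean triple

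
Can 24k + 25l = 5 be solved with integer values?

Step 1: Compute gcd(24, 25).
gcd(24, 25) = 1

Step 2: Check divisibility.
Does 1 divide 5? 5 = 1 x 5, so yes.

By the theorem on linear Diophantine equations, 24k + 25l = 5 has integer solutions if and only if gcd(24, 25) divides 5. Since 1 | 5, solutions exist.

Yes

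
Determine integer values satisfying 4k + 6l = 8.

Step 1: Check solvability.
gcd(4, 6) = 2
Since 2 divides 8, solutions exist.

Step 2: Apply extended Euclidean algorithm to find gcd.
We find integers such that 4*x0 + 6*y0 = 2

Step 3: Scale the particular solution.
Multiply by 8/2 = 4:
k = -4, l = 4

Step 4: Verify.
4*(-4) + 6*(4) = 8 = 8 ✓

k = -4, l = 4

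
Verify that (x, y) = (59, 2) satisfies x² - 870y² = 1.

Compute x² = 59² = 3481
Compute 870y² = 870·2² = 870·4 = 3480
x² - 870y² = 3481 - 3480 = 1
Since this equals 1, (59, 2) is a solution.

Yes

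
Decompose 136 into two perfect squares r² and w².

We need to find integers r, w > 0 such that r² + w² = 136.
Trying r = 6: w² = 136 - 6² = 136 - 36 = 100
w = 10
Check: 6² + 10² = 36 + 100 = 136 ✓

136 = 6² + 10²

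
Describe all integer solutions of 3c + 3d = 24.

Step 1: Compute gcd(3, 3) = 3.
Since 3 divides 24, solutions exist.

Step 2: Find a particular solution using extended Euclidean algorithm.
We get c₀ = 0, d₀ = 8.
Check: 3*0 + 3*8 = 24 = 24 ✓

Step 3: Write the general solution.
c = 0 + (3/3)t = 0 + 1t
d = 8 - (3/3)t = 8 - 1t
for any integer t.

c = 0 + 1t, d = 8 - 1t for integer t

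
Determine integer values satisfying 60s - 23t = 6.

Step 1: Check solvability.
gcd(60, 23) = 1
Since 1 divides 6, solutions exist.

Step 2: Apply extended Euclidean algorithm to find gcd.
We find integers such that 60*x0 + 23*y0 = 1

Step 3: Scale the particular solution.
Multiply by 6/1 = 6:
s = 30, t = 78

Step 4: Verify.
60*(30) - 23*(78) = 6 = 6 ✓

s = 30, t = 78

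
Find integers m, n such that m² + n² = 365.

We need to find integers m, n > 0 such that m² + n² = 365.
Trying m = 2: n² = 365 - 2² = 365 - 4 = 361
n = 19
Check: 2² + 19² = 4 + 361 = 365 ✓

365 = 2² + 19²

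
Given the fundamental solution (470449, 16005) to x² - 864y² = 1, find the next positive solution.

Solutions to x² - Dy² = 1 are generated by powers of (x₀ + y₀√D).
The next solution satisfies x₁ + y₁√864 = (x₀ + y₀√864)², giving:
x₁ = x₀² + 864y₀² = 470449² + 864·16005² = 221322261601 + 221322261600 = 442644523201
y₁ = 2x₀y₀ = 2·470449·16005 = 15059072490

Verify: 442644523201² - 864·15059072490² = 195934173919840627286401 - 195934173919840627286400 = 1 ✓

x = 442644523201, y = 15059072490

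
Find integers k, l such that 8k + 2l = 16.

Step 1: Check solvability.
gcd(8, 2) = 2
Since 2 divides 16, solutions exist.

Step 2: Apply extended Euclidean algorithm to find gcd.
We find integers such that 8*x0 + 2*y0 = 2

Step 3: Scale the particular solution.
Multiply by 16/2 = 8:
k = 0, l = 8

Step 4: Verify.
8*(0) + 2*(8) = 16 = 16 ✓

k = 0, l = 8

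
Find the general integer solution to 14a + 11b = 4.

Step 1: Compute gcd(14, 11) = 1.
Since 1 divides 4, solutions exist.

Step 2: Find a particular solution using extended Euclidean algorithm.
We get a₀ = 16, b₀ = -20.
Check: 14*16 + 11*-20 = 4 = 4 ✓

Step 3: Write the general solution.
a = 16 + (11/1)t = 16 + 11t
b = -20 - (14/1)t = -20 - 14t
for any integer t.

a = 16 + 11t, b = -20 - 14t for integer t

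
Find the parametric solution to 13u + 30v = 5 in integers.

Step 1: Compute gcd(13, 30) = 1.
Since 1 divides 5, solutions exist.

Step 2: Find a particular solution using extended Euclidean algorithm.
We get u₀ = 35, v₀ = -15.
Check: 13*35 + 30*-15 = 5 = 5 ✓

Step 3: Write the general solution.
u = 35 + (30/1)t = 35 + 30t
v = -15 - (13/1)t = -15 - 13t
for any integer t.

u = 35 + 30t, v = -15 - 13t for integer t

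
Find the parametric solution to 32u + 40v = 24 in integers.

Step 1: Compute gcd(32, 40) = 8.
Since 8 divides 24, solutions exist.

Step 2: Find a particular solution using extended Euclidean algorithm.
We get u₀ = -3, v₀ = 3.
Check: 32*-3 + 40*3 = 24 = 24 ✓

Step 3: Write the general solution.
u = -3 + (40/8)t = -3 + 5t
v = 3 - (32/8)t = 3 - 4t
for any integer t.

u = -3 + 5t, v = 3 - 4t for integer t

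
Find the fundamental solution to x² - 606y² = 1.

We seek the smallest positive integers (x, y) with x² - 606y² = 1, i.e., x² = 606y² + 1.
Try successive y values:
y = 1: x² = 606·1² + 1 = 607, not a perfect square
y = 2: x² = 606·2² + 1 = 2425, not a perfect square
y = 3: x² = 606·3² + 1 = 5455, not a perfect square
... continuing the search (or via continued fractions) ...
y = 1713750: x² = 606·1713750² + 1 = 1779785071875001, x = 42187499 ✓

Verify: 42187499² - 606·1713750² = 1779785071875001 - 1779785071875000 = 1 ✓

x = 42187499, y = 1713750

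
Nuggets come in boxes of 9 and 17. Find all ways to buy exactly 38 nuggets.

We need non-negative integers (x, y) with 9x + 17y = 38.
For each x in 0..4, check if 38 - 9x is a non-negative multiple of 17.
No x yields an integer y ≥ 0.

No solution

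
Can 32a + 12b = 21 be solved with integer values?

Step 1: Compute gcd(32, 12).
gcd(32, 12) = 4

Step 2: Check divisibility.
Does 4 divide 21? 21 = 4 x 5 + 1, so no.

By the theorem on linear Diophantine equations, 32a + 12b = 21 has integer solutions if and only if gcd(32, 12) divides 21. Since 4 does not divide 21, no solutions exist.

No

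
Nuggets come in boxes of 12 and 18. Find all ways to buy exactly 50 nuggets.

We need non-negative integers (x, y) with 12x + 18y = 50.
For each x in 0..4, check if 50 - 12x is a non-negative multiple of 18.
No x yields an integer y ≥ 0.

No solution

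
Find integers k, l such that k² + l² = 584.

We need to find integers k, l > 0 such that k² + l² = 584.
Trying k = 10: l² = 584 - 10² = 584 - 100 = 484
l = 22
Check: 10² + 22² = 100 + 484 = 584 ✓

584 = 10² + 22²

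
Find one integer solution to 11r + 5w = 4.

Step 1: Check solvability.
gcd(11, 5) = 1
Since 1 divides 4, solutions exist.

Step 2: Apply extended Euclidean algorithm to find gcd.
We find integers such that 11*x0 + 5*y0 = 1

Step 3: Scale the particular solution.
Multiply by 4/1 = 4:
r = 4, w = -8

Step 4: Verify.
11*(4) + 5*(-8) = 4 = 4 ✓

r = 4, w = -8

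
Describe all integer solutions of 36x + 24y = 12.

Step 1: Compute gcd(36, 24) = 12.
Since 12 divides 12, solutions exist.

Step 2: Find a particular solution using extended Euclidean algorithm.
We get x₀ = 1, y₀ = -1.
Check: 36*1 + 24*-1 = 12 = 12 ✓

Step 3: Write the general solution.
x = 1 + (24/12)t = 1 + 2t
y = -1 - (36/12)t = -1 - 3t
for any integer t.

x = 1 + 2t, y = -1 - 3t for integer t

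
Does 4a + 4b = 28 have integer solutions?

Step 1: Compute gcd(4, 4).
gcd(4, 4) = 4

Step 2: Check divisibility.
Does 4 divide 28? 28 = 4 x 7, so yes.

By the theorem on linear Diophantine equations, 4a + 4b = 28 has integer solutions if and only if gcd(4, 4) divides 28. Since 4 | 28, solutions exist.

Yes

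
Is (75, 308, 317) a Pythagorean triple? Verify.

Compute a² + b² = 75² + 308² = 5625 + 94864 = 100489
Compute c² = 317² = 100489
Since 100489 = 100489, confirmed.

Yes, it is a Pythagorean triple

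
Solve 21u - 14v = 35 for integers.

Step 1: Check solvability.
gcd(21, 14) = 7
Since 7 divides 35, solutions exist.

Step 2: Apply extended Euclidean algorithm to find gcd.
We find integers such that 21*x0 + 14*y0 = 7

Step 3: Scale the particular solution.
Multiply by 35/7 = 5:
u = 5, v = 5

Step 4: Verify.
21*(5) - 14*(5) = 35 = 35 ✓

u = 5, v = 5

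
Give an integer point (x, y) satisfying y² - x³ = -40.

Try small integer x values and check whether x³ - 40 is a perfect square.
x = 14: x³ - 40 = 14³ - 40 = 2744 - 40 = 2704
Is 2704 a perfect square? 52² = 2704 ✓
So (x, y) = (14, 52) is a solution.

x = 14, y = 52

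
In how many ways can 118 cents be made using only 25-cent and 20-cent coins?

We need non-negative integers (x, y) with 25x + 20y = 118.
For each x from 0 to 4, check if (118 - 25x) is a non-negative multiple of 20.
Solutions (x, y): none
Count: 0

0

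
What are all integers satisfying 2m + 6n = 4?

Step 1: Compute gcd(2, 6) = 2.
Since 2 divides 4, solutions exist.

Step 2: Find a particular solution using extended Euclidean algorithm.
We get m₀ = 2, n₀ = 0.
Check: 2*2 + 6*0 = 4 = 4 ✓

Step 3: Write the general solution.
m = 2 + (6/2)t = 2 + 3t
n = 0 - (2/2)t = 0 - 1t
for any integer t.

m = 2 + 3t, n = 0 - 1t for integer t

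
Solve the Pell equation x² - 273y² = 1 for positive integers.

We seek the smallest positive integers (x, y) with x² - 273y² = 1, i.e., x² = 273y² + 1.
Try successive y values:
y = 1: x² = 273·1² + 1 = 274, not a perfect square
y = 2: x² = 273·2² + 1 = 1093, not a perfect square
y = 3: x² = 273·3² + 1 = 2458, not a perfect square
... continuing the search (or via continued fractions) ...
y = 44: x² = 273·44² + 1 = 528529, x = 727 ✓

Verify: 727² - 273·44² = 528529 - 528528 = 1 ✓

x = 727, y = 44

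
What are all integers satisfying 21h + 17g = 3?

Step 1: Compute gcd(21, 17) = 1.
Since 1 divides 3, solutions exist.

Step 2: Find a particular solution using extended Euclidean algorithm.
We get h₀ = -12, g₀ = 15.
Check: 21*-12 + 17*15 = 3 = 3 ✓

Step 3: Write the general solution.
h = -12 + (17/1)t = -12 + 17t
g = 15 - (21/1)t = 15 - 21t
for any integer t.

h = -12 + 17t, g = 15 - 21t for integer t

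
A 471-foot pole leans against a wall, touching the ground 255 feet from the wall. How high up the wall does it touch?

The ladder, wall, and ground form a right triangle with hypotenuse 471 and one leg 255.
By the Pythagorean theorem: h² = 471² - 255² = 221841 - 65025 = 156816
h = √156816 = 396 feet

396 feet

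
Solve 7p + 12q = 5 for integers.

Step 1: Check solvability.
gcd(7, 12) = 1
Since 1 divides 5, solutions exist.

Step 2: Apply extended Euclidean algorithm to find gcd.
We find integers such that 7*x0 + 12*y0 = 1

Step 3: Scale the particular solution.
Multiply by 5/1 = 5:
p = -25, q = 15

Step 4: Verify.
7*(-25) + 12*(15) = 5 = 5 ✓

p = -25, q = 15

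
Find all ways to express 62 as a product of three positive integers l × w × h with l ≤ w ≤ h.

Iterate l from 1 to ⌊62^(1/3)⌋. For each l dividing 62, iterate w ≥ l with w dividing 62/l, and set h = 62/(l·w).
Triples found (2): (1×1×62), (1×2×31)

(1×1×62), (1×2×31)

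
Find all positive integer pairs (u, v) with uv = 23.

The positive divisors of 23 are: 1, 23.
Each divisor d gives the pair (d, 23/d):
(1, 23), (23, 1)

(1, 23), (23, 1)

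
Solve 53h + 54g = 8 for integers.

Step 1: Check solvability.
gcd(53, 54) = 1
Since 1 divides 8, solutions exist.

Step 2: Apply extended Euclidean algorithm to find gcd.
We find integers such that 53*x0 + 54*y0 = 1

Step 3: Scale the particular solution.
Multiply by 8/1 = 8:
h = -8, g = 8

Step 4: Verify.
53*(-8) + 54*(8) = 8 = 8 ✓

h = -8, g = 8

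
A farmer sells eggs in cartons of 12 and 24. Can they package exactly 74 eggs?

We need non-negative a, b with 12a + 24b = 74.
gcd(12, 24) = 12, and 12 does not divide 74.
No integer solutions exist.

No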